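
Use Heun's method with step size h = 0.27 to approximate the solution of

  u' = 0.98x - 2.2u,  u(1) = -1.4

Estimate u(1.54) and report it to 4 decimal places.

Heun: k1 = f(x_n, u_n); k2 = f(x_n + h, u_n + h·k1); u_{n+1} = u_n + (h/2)·(k1 + k2).
x=1.000000, u=-1.400000:
  k1 = f(1.000000, -1.400000) = 4.060000
  k2 = f(1.270000, -0.303800) = 1.912960
  u ← -1.400000 + (0.27/2)·(4.060000 + 1.912960) = -0.593650
x=1.270000, u=-0.593650:
  k1 = f(1.270000, -0.593650) = 2.550631
  k2 = f(1.540000, 0.095020) = 1.300156
  u ← -0.593650 + (0.27/2)·(2.550631 + 1.300156) = -0.073794
u(1.54) ≈ -0.0738

-0.0738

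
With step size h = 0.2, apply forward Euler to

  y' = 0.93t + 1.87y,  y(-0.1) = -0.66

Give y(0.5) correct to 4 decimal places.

-1.6658

Euler: y_{n+1} = y_n + h·f(t_n, y_n).
t=-0.100000, y=-0.660000: f=-1.327200 → y ← -0.660000 + 0.2·(-1.327200) = -0.925440
t=0.100000, y=-0.925440: f=-1.637573 → y ← -0.925440 + 0.2·(-1.637573) = -1.252955
t=0.300000, y=-1.252955: f=-2.064025 → y ← -1.252955 + 0.2·(-2.064025) = -1.665760
y(0.5) ≈ -1.6658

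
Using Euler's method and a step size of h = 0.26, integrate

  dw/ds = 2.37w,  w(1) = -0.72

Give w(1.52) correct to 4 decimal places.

-1.8807

Euler: w_{n+1} = w_n + h·f(s_n, w_n).
s=1.000000, w=-0.720000: f=-1.706400 → w ← -0.720000 + 0.26·(-1.706400) = -1.163664
s=1.260000, w=-1.163664: f=-2.757884 → w ← -1.163664 + 0.26·(-2.757884) = -1.880714
w(1.52) ≈ -1.8807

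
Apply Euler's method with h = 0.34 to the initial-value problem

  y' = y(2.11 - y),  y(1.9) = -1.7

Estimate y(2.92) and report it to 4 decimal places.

Euler: y_{n+1} = y_n + h·f(t_n, y_n).
t=1.900000, y=-1.700000: f=-6.477000 → y ← -1.700000 + 0.34·(-6.477000) = -3.902180
t=2.240000, y=-3.902180: f=-23.460609 → y ← -3.902180 + 0.34·(-23.460609) = -11.878787
t=2.580000, y=-11.878787: f=-166.169819 → y ← -11.878787 + 0.34·(-166.169819) = -68.376525
y(2.92) ≈ -68.3765

-68.3765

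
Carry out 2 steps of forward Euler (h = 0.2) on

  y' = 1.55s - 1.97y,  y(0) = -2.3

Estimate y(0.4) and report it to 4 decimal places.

-0.7826

Euler: y_{n+1} = y_n + h·f(s_n, y_n).
s=0.000000, y=-2.300000: f=4.531000 → y ← -2.300000 + 0.2·4.531000 = -1.393800
s=0.200000, y=-1.393800: f=3.055786 → y ← -1.393800 + 0.2·3.055786 = -0.782643
y(0.4) ≈ -0.7826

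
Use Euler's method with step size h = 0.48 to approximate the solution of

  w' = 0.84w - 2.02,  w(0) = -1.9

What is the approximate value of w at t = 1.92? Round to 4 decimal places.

Euler: w_{n+1} = w_n + h·f(t_n, w_n).
t=0.000000, w=-1.900000: f=-3.616000 → w ← -1.900000 + 0.48·(-3.616000) = -3.635680
t=0.480000, w=-3.635680: f=-5.073971 → w ← -3.635680 + 0.48·(-5.073971) = -6.071186
t=0.960000, w=-6.071186: f=-7.119796 → w ← -6.071186 + 0.48·(-7.119796) = -9.488688
t=1.440000, w=-9.488688: f=-9.990498 → w ← -9.488688 + 0.48·(-9.990498) = -14.284128
w(1.92) ≈ -14.2841

-14.2841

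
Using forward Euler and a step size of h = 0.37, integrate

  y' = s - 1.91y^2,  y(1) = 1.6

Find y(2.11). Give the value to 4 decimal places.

Euler: y_{n+1} = y_n + h·f(s_n, y_n).
s=1.000000, y=1.600000: f=-3.889600 → y ← 1.600000 + 0.37·(-3.889600) = 0.160848
s=1.370000, y=0.160848: f=1.320584 → y ← 0.160848 + 0.37·1.320584 = 0.649464
s=1.740000, y=0.649464: f=0.934355 → y ← 0.649464 + 0.37·0.934355 = 0.995175
y(2.11) ≈ 0.9952

0.9952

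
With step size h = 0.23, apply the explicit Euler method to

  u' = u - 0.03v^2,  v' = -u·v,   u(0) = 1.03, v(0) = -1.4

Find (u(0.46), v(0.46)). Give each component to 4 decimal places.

1.5338, -0.7604

Euler on (u,v): u_{n+1} = u_n + h·u', v_{n+1} = v_n + h·v'.
0.000000: (1.030000, -1.400000); f=(0.971200, 1.442000) → (1.253376, -1.068340)
0.230000: (1.253376, -1.068340); f=(1.219135, 1.339032) → (1.533777, -0.760363)
(u(0.46), v(0.46)) ≈ (1.5338, -0.7604)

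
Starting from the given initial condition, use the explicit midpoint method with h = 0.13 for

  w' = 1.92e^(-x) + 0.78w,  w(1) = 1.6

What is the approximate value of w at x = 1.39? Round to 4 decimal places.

2.4369

Midpoint: k1 = f(x_n, w_n); k2 = f(x_n + h/2, w_n + (h/2)·k1); w_{n+1} = w_n + h·k2.
x=1.000000, w=1.600000:
  k1 = f(1.000000, 1.600000) = 1.954329
  k2 = f(1.065000, 1.727031) = 2.008962
  w ← 1.600000 + 0.13·2.008962 = 1.861165
x=1.130000, w=1.861165:
  k1 = f(1.130000, 1.861165) = 2.071933
  k2 = f(1.195000, 1.995841) = 2.137947
  w ← 1.861165 + 0.13·2.137947 = 2.139098
x=1.260000, w=2.139098:
  k1 = f(1.260000, 2.139098) = 2.213112
  k2 = f(1.325000, 2.282951) = 2.291043
  w ← 2.139098 + 0.13·2.291043 = 2.436934
w(1.39) ≈ 2.4369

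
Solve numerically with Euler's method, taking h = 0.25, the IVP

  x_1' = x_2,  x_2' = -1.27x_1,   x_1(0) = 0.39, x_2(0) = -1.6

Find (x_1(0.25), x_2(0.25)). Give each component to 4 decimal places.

-0.0100, -1.7238

Euler on (x_1,x_2): x_1_{n+1} = x_1_n + h·x_1', x_2_{n+1} = x_2_n + h·x_2'.
0.000000: (0.390000, -1.600000); f=(-1.600000, -0.495300) → (-0.010000, -1.723825)
(x_1(0.25), x_2(0.25)) ≈ (-0.0100, -1.7238)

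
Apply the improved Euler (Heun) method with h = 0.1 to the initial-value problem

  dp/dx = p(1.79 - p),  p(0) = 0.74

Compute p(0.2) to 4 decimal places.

Heun: k1 = f(x_n, p_n); k2 = f(x_n + h, p_n + h·k1); p_{n+1} = p_n + (h/2)·(k1 + k2).
x=0.000000, p=0.740000:
  k1 = f(0.000000, 0.740000) = 0.777000
  k2 = f(0.100000, 0.817700) = 0.795050
  p ← 0.740000 + (0.1/2)·(0.777000 + 0.795050) = 0.818602
x=0.100000, p=0.818602:
  k1 = f(0.100000, 0.818602) = 0.795188
  k2 = f(0.200000, 0.898121) = 0.801015
  p ← 0.818602 + (0.1/2)·(0.795188 + 0.801015) = 0.898413
p(0.2) ≈ 0.8984

0.8984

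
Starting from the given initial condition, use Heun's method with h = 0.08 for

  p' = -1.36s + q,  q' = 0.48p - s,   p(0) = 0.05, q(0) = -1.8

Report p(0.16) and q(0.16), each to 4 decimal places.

Heun on (p,q): k1 = f(s_n, state_n); k2 = f(s_n + h, state_n + h·k1); state_{n+1} = state_n + (h/2)·(k1 + k2).
0.000000: (0.050000, -1.800000)
  k1 = (-1.800000, 0.024000)
  predictor → (-0.094000, -1.798080)
  k2 = (-1.906880, -0.125120)
  → (-0.098275, -1.804045)
0.080000: (-0.098275, -1.804045)
  k1 = (-1.912845, -0.127172)
  predictor → (-0.251303, -1.814219)
  k2 = (-2.031819, -0.280625)
  → (-0.256062, -1.820357)
(p(0.16), q(0.16)) ≈ (-0.2561, -1.8204)

-0.2561, -1.8204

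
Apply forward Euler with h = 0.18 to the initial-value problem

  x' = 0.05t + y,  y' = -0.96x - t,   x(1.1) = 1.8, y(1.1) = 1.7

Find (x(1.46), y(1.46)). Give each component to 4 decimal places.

Euler on (x,y): x_{n+1} = x_n + h·x', y_{n+1} = y_n + h·y'.
1.100000: (1.800000, 1.700000); f=(1.755000, -2.828000) → (2.115900, 1.190960)
1.280000: (2.115900, 1.190960); f=(1.254960, -3.311264) → (2.341793, 0.594932)
(x(1.46), y(1.46)) ≈ (2.3418, 0.5949)

2.3418, 0.5949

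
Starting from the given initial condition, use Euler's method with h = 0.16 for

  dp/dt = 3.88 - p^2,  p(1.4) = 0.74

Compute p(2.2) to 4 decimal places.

1.9487

Euler: p_{n+1} = p_n + h·f(t_n, p_n).
t=1.400000, p=0.740000: f=3.332400 → p ← 0.740000 + 0.16·3.332400 = 1.273184
t=1.560000, p=1.273184: f=2.259003 → p ← 1.273184 + 0.16·2.259003 = 1.634624
t=1.720000, p=1.634624: f=1.208003 → p ← 1.634624 + 0.16·1.208003 = 1.827905
t=1.880000, p=1.827905: f=0.538764 → p ← 1.827905 + 0.16·0.538764 = 1.914107
t=2.040000, p=1.914107: f=0.216194 → p ← 1.914107 + 0.16·0.216194 = 1.948698
p(2.2) ≈ 1.9487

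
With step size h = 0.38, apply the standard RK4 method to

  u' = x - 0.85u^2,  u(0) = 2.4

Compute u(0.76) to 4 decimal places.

RK4: k1 = f(x_n, u_n); k2 = f(x_n + h/2, u_n + (h/2)·k1); k3 = f(x_n + h/2, u_n + (h/2)·k2); k4 = f(x_n + h, u_n + h·k3); u_{n+1} = u_n + (h/6)·(k1 + 2k2 + 2k3 + k4).
x=0.000000, u=2.400000:
  k1 = f(0.000000, 2.400000) = -4.896000
  k2 = f(0.190000, 1.469760) = -1.646165
  k3 = f(0.190000, 2.087229) = -3.513045
  k4 = f(0.380000, 1.065043) = -0.584169
  u ← 2.400000 + (0.38/6)·(k1 + 2k2 + 2k3 + k4) = 1.399423
x=0.380000, u=1.399423:
  k1 = f(0.380000, 1.399423) = -1.284626
  k2 = f(0.570000, 1.155344) = -0.564596
  k3 = f(0.570000, 1.292149) = -0.849203
  k4 = f(0.760000, 1.076726) = -0.225438
  u ← 1.399423 + (0.38/6)·(k1 + 2k2 + 2k3 + k4) = 1.124704
u(0.76) ≈ 1.1247

1.1247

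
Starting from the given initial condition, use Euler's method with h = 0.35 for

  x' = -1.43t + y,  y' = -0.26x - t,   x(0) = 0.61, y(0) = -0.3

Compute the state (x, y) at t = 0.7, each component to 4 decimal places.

0.2054, -0.5240

Euler on (x,y): x_{n+1} = x_n + h·x', y_{n+1} = y_n + h·y'.
0.000000: (0.610000, -0.300000); f=(-0.300000, -0.158600) → (0.505000, -0.355510)
0.350000: (0.505000, -0.355510); f=(-0.856010, -0.481300) → (0.205397, -0.523965)
(x(0.7), y(0.7)) ≈ (0.2054, -0.5240)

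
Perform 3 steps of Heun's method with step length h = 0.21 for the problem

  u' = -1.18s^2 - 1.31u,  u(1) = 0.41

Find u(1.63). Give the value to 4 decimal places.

-0.7770

Heun: k1 = f(s_n, u_n); k2 = f(s_n + h, u_n + h·k1); u_{n+1} = u_n + (h/2)·(k1 + k2).
s=1.000000, u=0.410000:
  k1 = f(1.000000, 0.410000) = -1.717100
  k2 = f(1.210000, 0.049409) = -1.792364
  u ← 0.410000 + (0.21/2)·(-1.717100 + (-1.792364)) = 0.041506
s=1.210000, u=0.041506:
  k1 = f(1.210000, 0.041506) = -1.782011
  k2 = f(1.420000, -0.332716) = -1.943494
  u ← 0.041506 + (0.21/2)·(-1.782011 + (-1.943494)) = -0.349672
s=1.420000, u=-0.349672:
  k1 = f(1.420000, -0.349672) = -1.921282
  k2 = f(1.630000, -0.753141) = -2.148527
  u ← -0.349672 + (0.21/2)·(-1.921282 + (-2.148527)) = -0.777002
u(1.63) ≈ -0.7770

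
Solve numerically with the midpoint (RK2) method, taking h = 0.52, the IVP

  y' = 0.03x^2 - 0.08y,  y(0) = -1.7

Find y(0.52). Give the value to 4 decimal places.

Midpoint: k1 = f(x_n, y_n); k2 = f(x_n + h/2, y_n + (h/2)·k1); y_{n+1} = y_n + h·k2.
x=0.000000, y=-1.700000:
  k1 = f(0.000000, -1.700000) = 0.136000
  k2 = f(0.260000, -1.664640) = 0.135199
  y ← -1.700000 + 0.52·0.135199 = -1.629696
y(0.52) ≈ -1.6297

-1.6297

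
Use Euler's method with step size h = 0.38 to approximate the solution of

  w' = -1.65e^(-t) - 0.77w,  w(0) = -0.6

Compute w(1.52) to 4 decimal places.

-0.9947

Euler: w_{n+1} = w_n + h·f(t_n, w_n).
t=0.000000, w=-0.600000: f=-1.188000 → w ← -0.600000 + 0.38·(-1.188000) = -1.051440
t=0.380000, w=-1.051440: f=-0.318763 → w ← -1.051440 + 0.38·(-0.318763) = -1.172570
t=0.760000, w=-1.172570: f=0.131229 → w ← -1.172570 + 0.38·0.131229 = -1.122703
t=1.140000, w=-1.122703: f=0.336780 → w ← -1.122703 + 0.38·0.336780 = -0.994726
w(1.52) ≈ -0.9947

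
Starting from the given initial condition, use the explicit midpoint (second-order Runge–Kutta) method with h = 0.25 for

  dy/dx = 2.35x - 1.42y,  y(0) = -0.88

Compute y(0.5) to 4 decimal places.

-0.1949

Midpoint: k1 = f(x_n, y_n); k2 = f(x_n + h/2, y_n + (h/2)·k1); y_{n+1} = y_n + h·k2.
x=0.000000, y=-0.880000:
  k1 = f(0.000000, -0.880000) = 1.249600
  k2 = f(0.125000, -0.723800) = 1.321546
  y ← -0.880000 + 0.25·1.321546 = -0.549613
x=0.250000, y=-0.549613:
  k1 = f(0.250000, -0.549613) = 1.367951
  k2 = f(0.375000, -0.378620) = 1.418890
  y ← -0.549613 + 0.25·1.418890 = -0.194891
y(0.5) ≈ -0.1949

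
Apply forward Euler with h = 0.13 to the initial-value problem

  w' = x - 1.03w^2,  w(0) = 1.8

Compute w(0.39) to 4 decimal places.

0.9950

Euler: w_{n+1} = w_n + h·f(x_n, w_n).
x=0.000000, w=1.800000: f=-3.337200 → w ← 1.800000 + 0.13·(-3.337200) = 1.366164
x=0.130000, w=1.366164: f=-1.792396 → w ← 1.366164 + 0.13·(-1.792396) = 1.133152
x=0.260000, w=1.133152: f=-1.062556 → w ← 1.133152 + 0.13·(-1.062556) = 0.995020
w(0.39) ≈ 0.9950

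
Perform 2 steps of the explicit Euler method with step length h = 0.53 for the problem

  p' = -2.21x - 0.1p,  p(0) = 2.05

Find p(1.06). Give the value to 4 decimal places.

1.2177

Euler: p_{n+1} = p_n + h·f(x_n, p_n).
x=0.000000, p=2.050000: f=-0.205000 → p ← 2.050000 + 0.53·(-0.205000) = 1.941350
x=0.530000, p=1.941350: f=-1.365435 → p ← 1.941350 + 0.53·(-1.365435) = 1.217669
p(1.06) ≈ 1.2177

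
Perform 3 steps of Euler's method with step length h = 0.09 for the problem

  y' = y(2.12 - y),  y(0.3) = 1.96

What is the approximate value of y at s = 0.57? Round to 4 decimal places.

2.0314

Euler: y_{n+1} = y_n + h·f(s_n, y_n).
s=0.300000, y=1.960000: f=0.313600 → y ← 1.960000 + 0.09·0.313600 = 1.988224
s=0.390000, y=1.988224: f=0.262000 → y ← 1.988224 + 0.09·0.262000 = 2.011804
s=0.480000, y=2.011804: f=0.217669 → y ← 2.011804 + 0.09·0.217669 = 2.031394
y(0.57) ≈ 2.0314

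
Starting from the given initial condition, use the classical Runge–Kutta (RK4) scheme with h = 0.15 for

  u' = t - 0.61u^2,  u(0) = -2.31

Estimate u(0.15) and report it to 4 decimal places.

RK4: k1 = f(t_n, u_n); k2 = f(t_n + h/2, u_n + (h/2)·k1); k3 = f(t_n + h/2, u_n + (h/2)·k2); k4 = f(t_n + h, u_n + h·k3); u_{n+1} = u_n + (h/6)·(k1 + 2k2 + 2k3 + k4).
t=0.000000, u=-2.310000:
  k1 = f(0.000000, -2.310000) = -3.255021
  k2 = f(0.075000, -2.554127) = -3.904373
  k3 = f(0.075000, -2.602828) = -4.057575
  k4 = f(0.150000, -2.918636) = -5.046247
  u ← -2.310000 + (0.15/6)·(k1 + 2k2 + 2k3 + k4) = -2.915629
u(0.15) ≈ -2.9156

-2.9156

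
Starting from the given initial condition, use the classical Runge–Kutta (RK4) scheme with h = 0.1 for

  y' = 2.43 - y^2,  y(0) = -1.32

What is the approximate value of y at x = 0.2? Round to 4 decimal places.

-1.1410

RK4: k1 = f(x_n, y_n); k2 = f(x_n + h/2, y_n + (h/2)·k1); k3 = f(x_n + h/2, y_n + (h/2)·k2); k4 = f(x_n + h, y_n + h·k3); y_{n+1} = y_n + (h/6)·(k1 + 2k2 + 2k3 + k4).
x=0.000000, y=-1.320000:
  k1 = f(0.000000, -1.320000) = 0.687600
  k2 = f(0.050000, -1.285620) = 0.777181
  k3 = f(0.050000, -1.281141) = 0.788678
  k4 = f(0.100000, -1.241132) = 0.889591
  y ← -1.320000 + (0.1/6)·(k1 + 2k2 + 2k3 + k4) = -1.241518
x=0.100000, y=-1.241518:
  k1 = f(0.100000, -1.241518) = 0.888633
  k2 = f(0.150000, -1.197087) = 0.996984
  k3 = f(0.150000, -1.191669) = 1.009925
  k4 = f(0.200000, -1.140526) = 1.129201
  y ← -1.241518 + (0.1/6)·(k1 + 2k2 + 2k3 + k4) = -1.140991
y(0.2) ≈ -1.1410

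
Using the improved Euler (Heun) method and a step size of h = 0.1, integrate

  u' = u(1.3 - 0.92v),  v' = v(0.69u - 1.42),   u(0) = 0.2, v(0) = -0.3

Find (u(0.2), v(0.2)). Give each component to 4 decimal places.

Heun on (u,v): k1 = f(s_n, state_n); k2 = f(s_n + h, state_n + h·k1); state_{n+1} = state_n + (h/2)·(k1 + k2).
0.000000: (0.200000, -0.300000)
  k1 = (0.315200, 0.384600)
  predictor → (0.231520, -0.261540)
  k2 = (0.356684, 0.329606)
  → (0.233594, -0.264290)
0.100000: (0.233594, -0.264290)
  k1 = (0.360470, 0.332693)
  predictor → (0.269641, -0.231020)
  k2 = (0.407843, 0.285067)
  → (0.272010, -0.233402)
(u(0.2), v(0.2)) ≈ (0.2720, -0.2334)

0.2720, -0.2334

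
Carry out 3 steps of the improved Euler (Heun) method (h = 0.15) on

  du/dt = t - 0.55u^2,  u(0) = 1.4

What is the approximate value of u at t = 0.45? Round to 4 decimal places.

1.1275

Heun: k1 = f(t_n, u_n); k2 = f(t_n + h, u_n + h·k1); u_{n+1} = u_n + (h/2)·(k1 + k2).
t=0.000000, u=1.400000:
  k1 = f(0.000000, 1.400000) = -1.078000
  k2 = f(0.150000, 1.238300) = -0.693363
  u ← 1.400000 + (0.15/2)·(-1.078000 + (-0.693363)) = 1.267148
t=0.150000, u=1.267148:
  k1 = f(0.150000, 1.267148) = -0.733115
  k2 = f(0.300000, 1.157181) = -0.436487
  u ← 1.267148 + (0.15/2)·(-0.733115 + (-0.436487)) = 1.179428
t=0.300000, u=1.179428:
  k1 = f(0.300000, 1.179428) = -0.465077
  k2 = f(0.450000, 1.109666) = -0.227247
  u ← 1.179428 + (0.15/2)·(-0.465077 + (-0.227247)) = 1.127503
u(0.45) ≈ 1.1275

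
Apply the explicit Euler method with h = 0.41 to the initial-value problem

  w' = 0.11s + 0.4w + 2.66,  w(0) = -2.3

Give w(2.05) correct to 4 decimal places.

Euler: w_{n+1} = w_n + h·f(s_n, w_n).
s=0.000000, w=-2.300000: f=1.740000 → w ← -2.300000 + 0.41·1.740000 = -1.586600
s=0.410000, w=-1.586600: f=2.070460 → w ← -1.586600 + 0.41·2.070460 = -0.737711
s=0.820000, w=-0.737711: f=2.455115 → w ← -0.737711 + 0.41·2.455115 = 0.268886
s=1.230000, w=0.268886: f=2.902854 → w ← 0.268886 + 0.41·2.902854 = 1.459056
s=1.640000, w=1.459056: f=3.424022 → w ← 1.459056 + 0.41·3.424022 = 2.862905
w(2.05) ≈ 2.8629

2.8629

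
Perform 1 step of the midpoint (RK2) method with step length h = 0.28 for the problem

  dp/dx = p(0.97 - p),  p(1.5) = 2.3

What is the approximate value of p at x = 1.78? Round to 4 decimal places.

1.8274

Midpoint: k1 = f(x_n, p_n); k2 = f(x_n + h/2, p_n + (h/2)·k1); p_{n+1} = p_n + h·k2.
x=1.500000, p=2.300000:
  k1 = f(1.500000, 2.300000) = -3.059000
  k2 = f(1.640000, 1.871740) = -1.687823
  p ← 2.300000 + 0.28·(-1.687823) = 1.827410
p(1.78) ≈ 1.8274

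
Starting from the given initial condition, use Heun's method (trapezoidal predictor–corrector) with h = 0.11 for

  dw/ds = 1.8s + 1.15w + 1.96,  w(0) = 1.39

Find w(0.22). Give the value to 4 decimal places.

Heun: k1 = f(s_n, w_n); k2 = f(s_n + h, w_n + h·k1); w_{n+1} = w_n + (h/2)·(k1 + k2).
s=0.000000, w=1.390000:
  k1 = f(0.000000, 1.390000) = 3.558500
  k2 = f(0.110000, 1.781435) = 4.206650
  w ← 1.390000 + (0.11/2)·(3.558500 + 4.206650) = 1.817083
s=0.110000, w=1.817083:
  k1 = f(0.110000, 1.817083) = 4.247646
  k2 = f(0.220000, 2.284324) = 4.982973
  w ← 1.817083 + (0.11/2)·(4.247646 + 4.982973) = 2.324767
w(0.22) ≈ 2.3248

2.3248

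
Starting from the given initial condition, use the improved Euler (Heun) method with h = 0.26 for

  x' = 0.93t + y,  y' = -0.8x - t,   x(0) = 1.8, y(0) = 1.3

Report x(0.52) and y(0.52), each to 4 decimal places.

2.3717, 0.2844

Heun on (x,y): k1 = f(t_n, state_n); k2 = f(t_n + h, state_n + h·k1); state_{n+1} = state_n + (h/2)·(k1 + k2).
0.000000: (1.800000, 1.300000)
  k1 = (1.300000, -1.440000)
  predictor → (2.138000, 0.925600)
  k2 = (1.167400, -1.970400)
  → (2.120762, 0.856648)
0.260000: (2.120762, 0.856648)
  k1 = (1.098448, -1.956610)
  predictor → (2.406358, 0.347930)
  k2 = (0.831530, -2.445087)
  → (2.371659, 0.284427)
(x(0.52), y(0.52)) ≈ (2.3717, 0.2844)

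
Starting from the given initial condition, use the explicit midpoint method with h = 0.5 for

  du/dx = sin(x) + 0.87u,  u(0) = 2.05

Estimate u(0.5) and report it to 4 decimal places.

Midpoint: k1 = f(x_n, u_n); k2 = f(x_n + h/2, u_n + (h/2)·k1); u_{n+1} = u_n + h·k2.
x=0.000000, u=2.050000:
  k1 = f(0.000000, 2.050000) = 1.783500
  k2 = f(0.250000, 2.495875) = 2.418815
  u ← 2.050000 + 0.5·2.418815 = 3.259408
u(0.5) ≈ 3.2594

3.2594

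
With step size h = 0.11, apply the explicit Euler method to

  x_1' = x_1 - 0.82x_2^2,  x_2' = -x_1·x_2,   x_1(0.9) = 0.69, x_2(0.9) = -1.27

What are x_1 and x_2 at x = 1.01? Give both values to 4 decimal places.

0.6204, -1.1736

Euler on (x_1,x_2): x_1_{n+1} = x_1_n + h·x_1', x_2_{n+1} = x_2_n + h·x_2'.
0.900000: (0.690000, -1.270000); f=(-0.632578, 0.876300) → (0.620416, -1.173607)
(x_1(1.01), x_2(1.01)) ≈ (0.6204, -1.1736)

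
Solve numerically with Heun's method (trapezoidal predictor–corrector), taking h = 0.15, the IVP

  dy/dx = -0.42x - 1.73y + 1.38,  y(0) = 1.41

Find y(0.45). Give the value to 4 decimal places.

Heun: k1 = f(x_n, y_n); k2 = f(x_n + h, y_n + h·k1); y_{n+1} = y_n + (h/2)·(k1 + k2).
x=0.000000, y=1.410000:
  k1 = f(0.000000, 1.410000) = -1.059300
  k2 = f(0.150000, 1.251105) = -0.847412
  y ← 1.410000 + (0.15/2)·(-1.059300 + (-0.847412)) = 1.266997
x=0.150000, y=1.266997:
  k1 = f(0.150000, 1.266997) = -0.874904
  k2 = f(0.300000, 1.135761) = -0.710867
  y ← 1.266997 + (0.15/2)·(-0.874904 + (-0.710867)) = 1.148064
x=0.300000, y=1.148064:
  k1 = f(0.300000, 1.148064) = -0.732150
  k2 = f(0.450000, 1.038241) = -0.605157
  y ← 1.148064 + (0.15/2)·(-0.732150 + (-0.605157)) = 1.047766
y(0.45) ≈ 1.0478

1.0478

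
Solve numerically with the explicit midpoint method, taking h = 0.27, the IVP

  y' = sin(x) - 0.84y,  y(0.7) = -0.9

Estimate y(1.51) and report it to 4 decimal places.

Midpoint: k1 = f(x_n, y_n); k2 = f(x_n + h/2, y_n + (h/2)·k1); y_{n+1} = y_n + h·k2.
x=0.700000, y=-0.900000:
  k1 = f(0.700000, -0.900000) = 1.400218
  k2 = f(0.835000, -0.710971) = 1.338512
  y ← -0.900000 + 0.27·1.338512 = -0.538602
x=0.970000, y=-0.538602:
  k1 = f(0.970000, -0.538602) = 1.277311
  k2 = f(1.105000, -0.366165) = 1.201043
  y ← -0.538602 + 0.27·1.201043 = -0.214320
x=1.240000, y=-0.214320:
  k1 = f(1.240000, -0.214320) = 1.125813
  k2 = f(1.375000, -0.062336) = 1.033255
  y ← -0.214320 + 0.27·1.033255 = 0.064659
y(1.51) ≈ 0.0647

0.0647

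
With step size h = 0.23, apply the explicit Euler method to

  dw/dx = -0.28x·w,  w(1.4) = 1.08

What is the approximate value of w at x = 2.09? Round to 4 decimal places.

0.7741

Euler: w_{n+1} = w_n + h·f(x_n, w_n).
x=1.400000, w=1.080000: f=-0.423360 → w ← 1.080000 + 0.23·(-0.423360) = 0.982627
x=1.630000, w=0.982627: f=-0.448471 → w ← 0.982627 + 0.23·(-0.448471) = 0.879479
x=1.860000, w=0.879479: f=-0.458033 → w ← 0.879479 + 0.23·(-0.458033) = 0.774131
w(2.09) ≈ 0.7741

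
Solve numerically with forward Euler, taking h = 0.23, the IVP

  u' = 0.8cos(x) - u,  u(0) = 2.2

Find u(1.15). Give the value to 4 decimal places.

Euler: u_{n+1} = u_n + h·f(x_n, u_n).
x=0.000000, u=2.200000: f=-1.400000 → u ← 2.200000 + 0.23·(-1.400000) = 1.878000
x=0.230000, u=1.878000: f=-1.099067 → u ← 1.878000 + 0.23·(-1.099067) = 1.625215
x=0.460000, u=1.625215: f=-0.908373 → u ← 1.625215 + 0.23·(-0.908373) = 1.416289
x=0.690000, u=1.416289: f=-0.799292 → u ← 1.416289 + 0.23·(-0.799292) = 1.232452
x=0.920000, u=1.232452: f=-0.747796 → u ← 1.232452 + 0.23·(-0.747796) = 1.060459
u(1.15) ≈ 1.0605

1.0605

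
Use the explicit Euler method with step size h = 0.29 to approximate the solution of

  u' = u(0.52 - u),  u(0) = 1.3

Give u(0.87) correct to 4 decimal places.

Euler: u_{n+1} = u_n + h·f(x_n, u_n).
x=0.000000, u=1.300000: f=-1.014000 → u ← 1.300000 + 0.29·(-1.014000) = 1.005940
x=0.290000, u=1.005940: f=-0.488826 → u ← 1.005940 + 0.29·(-0.488826) = 0.864180
x=0.580000, u=0.864180: f=-0.297434 → u ← 0.864180 + 0.29·(-0.297434) = 0.777925
u(0.87) ≈ 0.7779

0.7779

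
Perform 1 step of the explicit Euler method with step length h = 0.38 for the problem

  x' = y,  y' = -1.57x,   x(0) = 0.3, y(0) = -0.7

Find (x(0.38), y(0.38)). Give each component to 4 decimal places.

Euler on (x,y): x_{n+1} = x_n + h·x', y_{n+1} = y_n + h·y'.
0.000000: (0.300000, -0.700000); f=(-0.700000, -0.471000) → (0.034000, -0.878980)
(x(0.38), y(0.38)) ≈ (0.0340, -0.8790)

0.0340, -0.8790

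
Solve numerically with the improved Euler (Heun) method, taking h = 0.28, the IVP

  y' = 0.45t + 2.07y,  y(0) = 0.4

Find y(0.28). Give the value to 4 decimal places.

Heun: k1 = f(t_n, y_n); k2 = f(t_n + h, y_n + h·k1); y_{n+1} = y_n + (h/2)·(k1 + k2).
t=0.000000, y=0.400000:
  k1 = f(0.000000, 0.400000) = 0.828000
  k2 = f(0.280000, 0.631840) = 1.433909
  y ← 0.400000 + (0.28/2)·(0.828000 + 1.433909) = 0.716667
y(0.28) ≈ 0.7167

0.7167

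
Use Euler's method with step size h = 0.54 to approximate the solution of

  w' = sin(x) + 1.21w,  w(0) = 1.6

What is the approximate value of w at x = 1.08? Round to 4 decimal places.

4.6516

Euler: w_{n+1} = w_n + h·f(x_n, w_n).
x=0.000000, w=1.600000: f=1.936000 → w ← 1.600000 + 0.54·1.936000 = 2.645440
x=0.540000, w=2.645440: f=3.715118 → w ← 2.645440 + 0.54·3.715118 = 4.651604
w(1.08) ≈ 4.6516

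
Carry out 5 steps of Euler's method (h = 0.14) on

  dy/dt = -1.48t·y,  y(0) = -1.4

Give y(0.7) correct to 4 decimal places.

Euler: y_{n+1} = y_n + h·f(t_n, y_n).
t=0.000000, y=-1.400000: f=0.000000 → y ← -1.400000 + 0.14·0.000000 = -1.400000
t=0.140000, y=-1.400000: f=0.290080 → y ← -1.400000 + 0.14·0.290080 = -1.359389
t=0.280000, y=-1.359389: f=0.563331 → y ← -1.359389 + 0.14·0.563331 = -1.280522
t=0.420000, y=-1.280522: f=0.795973 → y ← -1.280522 + 0.14·0.795973 = -1.169086
t=0.560000, y=-1.169086: f=0.968939 → y ← -1.169086 + 0.14·0.968939 = -1.033435
y(0.7) ≈ -1.0334

-1.0334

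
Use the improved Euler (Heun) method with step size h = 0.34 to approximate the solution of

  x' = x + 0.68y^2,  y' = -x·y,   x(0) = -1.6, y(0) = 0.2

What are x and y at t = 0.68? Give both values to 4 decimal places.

Heun on (x,y): k1 = f(t_n, state_n); k2 = f(t_n + h, state_n + h·k1); state_{n+1} = state_n + (h/2)·(k1 + k2).
0.000000: (-1.600000, 0.200000)
  k1 = (-1.572800, 0.320000)
  predictor → (-2.134752, 0.308800)
  k2 = (-2.069909, 0.659211)
  → (-2.219261, 0.366466)
0.340000: (-2.219261, 0.366466)
  k1 = (-2.127938, 0.813283)
  predictor → (-2.942760, 0.642982)
  k2 = (-2.661630, 1.892142)
  → (-3.033487, 0.826388)
(x(0.68), y(0.68)) ≈ (-3.0335, 0.8264)

-3.0335, 0.8264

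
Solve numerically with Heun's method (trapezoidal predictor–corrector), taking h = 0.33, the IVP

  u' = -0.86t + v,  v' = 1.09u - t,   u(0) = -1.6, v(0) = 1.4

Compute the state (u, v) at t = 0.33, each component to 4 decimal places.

-1.2798, 0.8531

Heun on (u,v): k1 = f(t_n, state_n); k2 = f(t_n + h, state_n + h·k1); state_{n+1} = state_n + (h/2)·(k1 + k2).
0.000000: (-1.600000, 1.400000)
  k1 = (1.400000, -1.744000)
  predictor → (-1.138000, 0.824480)
  k2 = (0.540680, -1.570420)
  → (-1.279788, 0.853121)
(u(0.33), v(0.33)) ≈ (-1.2798, 0.8531)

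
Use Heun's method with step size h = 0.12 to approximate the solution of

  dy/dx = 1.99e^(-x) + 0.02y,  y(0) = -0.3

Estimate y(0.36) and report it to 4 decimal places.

0.3025

Heun: k1 = f(x_n, y_n); k2 = f(x_n + h, y_n + h·k1); y_{n+1} = y_n + (h/2)·(k1 + k2).
x=0.000000, y=-0.300000:
  k1 = f(0.000000, -0.300000) = 1.984000
  k2 = f(0.120000, -0.061920) = 1.763733
  y ← -0.300000 + (0.12/2)·(1.984000 + 1.763733) = -0.075136
x=0.120000, y=-0.075136:
  k1 = f(0.120000, -0.075136) = 1.763469
  k2 = f(0.240000, 0.136480) = 1.568119
  y ← -0.075136 + (0.12/2)·(1.763469 + 1.568119) = 0.124759
x=0.240000, y=0.124759:
  k1 = f(0.240000, 0.124759) = 1.567885
  k2 = f(0.360000, 0.312905) = 1.394634
  y ← 0.124759 + (0.12/2)·(1.567885 + 1.394634) = 0.302510
y(0.36) ≈ 0.3025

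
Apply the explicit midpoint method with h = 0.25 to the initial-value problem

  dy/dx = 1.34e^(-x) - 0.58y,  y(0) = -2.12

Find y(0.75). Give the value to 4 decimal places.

Midpoint: k1 = f(x_n, y_n); k2 = f(x_n + h/2, y_n + (h/2)·k1); y_{n+1} = y_n + h·k2.
x=0.000000, y=-2.120000:
  k1 = f(0.000000, -2.120000) = 2.569600
  k2 = f(0.125000, -1.798800) = 2.225850
  y ← -2.120000 + 0.25·2.225850 = -1.563538
x=0.250000, y=-1.563538:
  k1 = f(0.250000, -1.563538) = 1.950445
  k2 = f(0.375000, -1.319732) = 1.686412
  y ← -1.563538 + 0.25·1.686412 = -1.141934
x=0.500000, y=-1.141934:
  k1 = f(0.500000, -1.141934) = 1.475073
  k2 = f(0.625000, -0.957550) = 1.272630
  y ← -1.141934 + 0.25·1.272630 = -0.823777
y(0.75) ≈ -0.8238

-0.8238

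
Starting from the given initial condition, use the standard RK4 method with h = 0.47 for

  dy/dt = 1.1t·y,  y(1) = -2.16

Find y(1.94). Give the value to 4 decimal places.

RK4: k1 = f(t_n, y_n); k2 = f(t_n + h/2, y_n + (h/2)·k1); k3 = f(t_n + h/2, y_n + (h/2)·k2); k4 = f(t_n + h, y_n + h·k3); y_{n+1} = y_n + (h/6)·(k1 + 2k2 + 2k3 + k4).
t=1.000000, y=-2.160000:
  k1 = f(1.000000, -2.160000) = -2.376000
  k2 = f(1.235000, -2.718360) = -3.692892
  k3 = f(1.235000, -3.027830) = -4.113307
  k4 = f(1.470000, -4.093254) = -6.618792
  y ← -2.160000 + (0.47/6)·(k1 + 2k2 + 2k3 + k4) = -4.087563
t=1.470000, y=-4.087563:
  k1 = f(1.470000, -4.087563) = -6.609590
  k2 = f(1.705000, -5.640817) = -10.579352
  k3 = f(1.705000, -6.573711) = -12.328995
  k4 = f(1.940000, -9.882191) = -21.088595
  y ← -4.087563 + (0.47/6)·(k1 + 2k2 + 2k3 + k4) = -9.846229
y(1.94) ≈ -9.8462

-9.8462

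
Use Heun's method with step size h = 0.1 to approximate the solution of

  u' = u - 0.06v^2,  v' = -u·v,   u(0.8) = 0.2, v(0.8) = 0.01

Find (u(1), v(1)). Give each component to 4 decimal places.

Heun on (u,v): k1 = f(x_n, state_n); k2 = f(x_n + h, state_n + h·k1); state_{n+1} = state_n + (h/2)·(k1 + k2).
0.800000: (0.200000, 0.010000)
  k1 = (0.199994, -0.002000)
  predictor → (0.219999, 0.009800)
  k2 = (0.219994, -0.002156)
  → (0.220999, 0.009792)
0.900000: (0.220999, 0.009792)
  k1 = (0.220994, -0.002164)
  predictor → (0.243099, 0.009576)
  k2 = (0.243093, -0.002328)
  → (0.244204, 0.009568)
(u(1), v(1)) ≈ (0.2442, 0.0096)

0.2442, 0.0096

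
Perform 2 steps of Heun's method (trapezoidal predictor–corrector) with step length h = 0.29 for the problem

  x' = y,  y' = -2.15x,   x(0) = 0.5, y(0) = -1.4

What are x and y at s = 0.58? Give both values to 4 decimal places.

Heun on (x,y): k1 = f(s_n, state_n); k2 = f(s_n + h, state_n + h·k1); state_{n+1} = state_n + (h/2)·(k1 + k2).
0.000000: (0.500000, -1.400000)
  k1 = (-1.400000, -1.075000)
  predictor → (0.094000, -1.711750)
  k2 = (-1.711750, -0.202100)
  → (0.048796, -1.585179)
0.290000: (0.048796, -1.585179)
  k1 = (-1.585179, -0.104912)
  predictor → (-0.410906, -1.615604)
  k2 = (-1.615604, 0.883447)
  → (-0.415317, -1.472292)
(x(0.58), y(0.58)) ≈ (-0.4153, -1.4723)

-0.4153, -1.4723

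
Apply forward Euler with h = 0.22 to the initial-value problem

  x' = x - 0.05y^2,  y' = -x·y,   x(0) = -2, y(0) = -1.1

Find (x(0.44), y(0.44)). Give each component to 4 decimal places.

-3.0206, -2.4389

Euler on (x,y): x_{n+1} = x_n + h·x', y_{n+1} = y_n + h·y'.
0.000000: (-2.000000, -1.100000); f=(-2.060500, -2.200000) → (-2.453310, -1.584000)
0.220000: (-2.453310, -1.584000); f=(-2.578763, -3.886043) → (-3.020638, -2.438929)
(x(0.44), y(0.44)) ≈ (-3.0206, -2.4389)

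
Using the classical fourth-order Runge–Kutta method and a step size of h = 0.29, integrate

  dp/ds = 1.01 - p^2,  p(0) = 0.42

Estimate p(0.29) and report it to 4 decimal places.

0.6302

RK4: k1 = f(s_n, p_n); k2 = f(s_n + h/2, p_n + (h/2)·k1); k3 = f(s_n + h/2, p_n + (h/2)·k2); k4 = f(s_n + h, p_n + h·k3); p_{n+1} = p_n + (h/6)·(k1 + 2k2 + 2k3 + k4).
s=0.000000, p=0.420000:
  k1 = f(0.000000, 0.420000) = 0.833600
  k2 = f(0.145000, 0.540872) = 0.717457
  k3 = f(0.145000, 0.524031) = 0.735391
  k4 = f(0.290000, 0.633263) = 0.608977
  p ← 0.420000 + (0.29/6)·(k1 + 2k2 + 2k3 + k4) = 0.630167
p(0.29) ≈ 0.6302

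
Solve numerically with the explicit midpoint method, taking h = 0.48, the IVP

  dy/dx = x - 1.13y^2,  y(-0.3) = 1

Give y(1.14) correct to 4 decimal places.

0.8575

Midpoint: k1 = f(x_n, y_n); k2 = f(x_n + h/2, y_n + (h/2)·k1); y_{n+1} = y_n + h·k2.
x=-0.300000, y=1.000000:
  k1 = f(-0.300000, 1.000000) = -1.430000
  k2 = f(-0.060000, 0.656800) = -0.547466
  y ← 1.000000 + 0.48·(-0.547466) = 0.737216
x=0.180000, y=0.737216:
  k1 = f(0.180000, 0.737216) = -0.434141
  k2 = f(0.420000, 0.633022) = -0.032810
  y ← 0.737216 + 0.48·(-0.032810) = 0.721467
x=0.660000, y=0.721467:
  k1 = f(0.660000, 0.721467) = 0.071818
  k2 = f(0.900000, 0.738703) = 0.283378
  y ← 0.721467 + 0.48·0.283378 = 0.857489
y(1.14) ≈ 0.8575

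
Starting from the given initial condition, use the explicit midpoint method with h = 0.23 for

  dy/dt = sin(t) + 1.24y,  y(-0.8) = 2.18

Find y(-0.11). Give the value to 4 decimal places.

Midpoint: k1 = f(t_n, y_n); k2 = f(t_n + h/2, y_n + (h/2)·k1); y_{n+1} = y_n + h·k2.
t=-0.800000, y=2.180000:
  k1 = f(-0.800000, 2.180000) = 1.985844
  k2 = f(-0.685000, 2.408372) = 2.353708
  y ← 2.180000 + 0.23·2.353708 = 2.721353
t=-0.570000, y=2.721353:
  k1 = f(-0.570000, 2.721353) = 2.834846
  k2 = f(-0.455000, 3.047360) = 3.339264
  y ← 2.721353 + 0.23·3.339264 = 3.489384
t=-0.340000, y=3.489384:
  k1 = f(-0.340000, 3.489384) = 3.993349
  k2 = f(-0.225000, 3.948619) = 4.673181
  y ← 3.489384 + 0.23·4.673181 = 4.564215
y(-0.11) ≈ 4.5642

4.5642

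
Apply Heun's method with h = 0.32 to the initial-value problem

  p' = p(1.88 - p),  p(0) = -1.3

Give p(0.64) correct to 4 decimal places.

-29.7236

Heun: k1 = f(t_n, p_n); k2 = f(t_n + h, p_n + h·k1); p_{n+1} = p_n + (h/2)·(k1 + k2).
t=0.000000, p=-1.300000:
  k1 = f(0.000000, -1.300000) = -4.134000
  k2 = f(0.320000, -2.622880) = -11.810514
  p ← -1.300000 + (0.32/2)·(-4.134000 + (-11.810514)) = -3.851122
t=0.320000, p=-3.851122:
  k1 = f(0.320000, -3.851122) = -22.071252
  k2 = f(0.640000, -10.913923) = -139.631888
  p ← -3.851122 + (0.32/2)·(-22.071252 + (-139.631888)) = -29.723625
p(0.64) ≈ -29.7236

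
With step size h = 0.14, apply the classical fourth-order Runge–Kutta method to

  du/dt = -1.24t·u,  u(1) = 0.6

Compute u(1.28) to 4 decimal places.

0.4039

RK4: k1 = f(t_n, u_n); k2 = f(t_n + h/2, u_n + (h/2)·k1); k3 = f(t_n + h/2, u_n + (h/2)·k2); k4 = f(t_n + h, u_n + h·k3); u_{n+1} = u_n + (h/6)·(k1 + 2k2 + 2k3 + k4).
t=1.000000, u=0.600000:
  k1 = f(1.000000, 0.600000) = -0.744000
  k2 = f(1.070000, 0.547920) = -0.726980
  k3 = f(1.070000, 0.549111) = -0.728561
  k4 = f(1.140000, 0.498001) = -0.703975
  u ← 0.600000 + (0.14/6)·(k1 + 2k2 + 2k3 + k4) = 0.498289
t=1.140000, u=0.498289:
  k1 = f(1.140000, 0.498289) = -0.704381
  k2 = f(1.210000, 0.448982) = -0.673653
  k3 = f(1.210000, 0.451133) = -0.676880
  k4 = f(1.280000, 0.403525) = -0.640476
  u ← 0.498289 + (0.14/6)·(k1 + 2k2 + 2k3 + k4) = 0.403884
u(1.28) ≈ 0.4039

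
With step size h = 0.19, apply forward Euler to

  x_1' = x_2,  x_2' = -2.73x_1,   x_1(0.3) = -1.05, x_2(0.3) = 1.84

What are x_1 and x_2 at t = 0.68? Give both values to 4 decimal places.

Euler on (x_1,x_2): x_1_{n+1} = x_1_n + h·x_1', x_2_{n+1} = x_2_n + h·x_2'.
0.300000: (-1.050000, 1.840000); f=(1.840000, 2.866500) → (-0.700400, 2.384635)
0.490000: (-0.700400, 2.384635); f=(2.384635, 1.912092) → (-0.247319, 2.747932)
(x_1(0.68), x_2(0.68)) ≈ (-0.2473, 2.7479)

-0.2473, 2.7479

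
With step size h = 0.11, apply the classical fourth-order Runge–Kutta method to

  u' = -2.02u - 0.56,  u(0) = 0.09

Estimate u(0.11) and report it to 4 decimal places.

RK4: k1 = f(x_n, u_n); k2 = f(x_n + h/2, u_n + (h/2)·k1); k3 = f(x_n + h/2, u_n + (h/2)·k2); k4 = f(x_n + h, u_n + h·k3); u_{n+1} = u_n + (h/6)·(k1 + 2k2 + 2k3 + k4).
x=0.000000, u=0.090000:
  k1 = f(0.000000, 0.090000) = -0.741800
  k2 = f(0.055000, 0.049201) = -0.659386
  k3 = f(0.055000, 0.053734) = -0.668542
  k4 = f(0.110000, 0.016460) = -0.593250
  u ← 0.090000 + (0.11/6)·(k1 + 2k2 + 2k3 + k4) = 0.016833
u(0.11) ≈ 0.0168

0.0168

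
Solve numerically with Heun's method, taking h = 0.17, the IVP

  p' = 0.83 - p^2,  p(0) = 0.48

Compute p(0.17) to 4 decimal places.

0.5727

Heun: k1 = f(t_n, p_n); k2 = f(t_n + h, p_n + h·k1); p_{n+1} = p_n + (h/2)·(k1 + k2).
t=0.000000, p=0.480000:
  k1 = f(0.000000, 0.480000) = 0.599600
  k2 = f(0.170000, 0.581932) = 0.491355
  p ← 0.480000 + (0.17/2)·(0.599600 + 0.491355) = 0.572731
p(0.17) ≈ 0.5727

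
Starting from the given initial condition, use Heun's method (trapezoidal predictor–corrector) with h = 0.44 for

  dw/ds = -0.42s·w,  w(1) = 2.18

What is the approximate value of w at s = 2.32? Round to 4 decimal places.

0.8842

Heun: k1 = f(s_n, w_n); k2 = f(s_n + h, w_n + h·k1); w_{n+1} = w_n + (h/2)·(k1 + k2).
s=1.000000, w=2.180000:
  k1 = f(1.000000, 2.180000) = -0.915600
  k2 = f(1.440000, 1.777136) = -1.074812
  w ← 2.180000 + (0.44/2)·(-0.915600 + (-1.074812)) = 1.742109
s=1.440000, w=1.742109:
  k1 = f(1.440000, 1.742109) = -1.053628
  k2 = f(1.880000, 1.278513) = -1.009514
  w ← 1.742109 + (0.44/2)·(-1.053628 + (-1.009514)) = 1.288218
s=1.880000, w=1.288218:
  k1 = f(1.880000, 1.288218) = -1.017177
  k2 = f(2.320000, 0.840660) = -0.819139
  w ← 1.288218 + (0.44/2)·(-1.017177 + (-0.819139)) = 0.884229
w(2.32) ≈ 0.8842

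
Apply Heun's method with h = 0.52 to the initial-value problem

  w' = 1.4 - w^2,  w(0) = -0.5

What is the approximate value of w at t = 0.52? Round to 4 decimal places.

Heun: k1 = f(t_n, w_n); k2 = f(t_n + h, w_n + h·k1); w_{n+1} = w_n + (h/2)·(k1 + k2).
t=0.000000, w=-0.500000:
  k1 = f(0.000000, -0.500000) = 1.150000
  k2 = f(0.520000, 0.098000) = 1.390396
  w ← -0.500000 + (0.52/2)·(1.150000 + 1.390396) = 0.160503
w(0.52) ≈ 0.1605

0.1605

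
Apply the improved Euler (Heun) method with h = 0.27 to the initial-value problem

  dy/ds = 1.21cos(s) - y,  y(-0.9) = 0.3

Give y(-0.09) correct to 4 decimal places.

Heun: k1 = f(s_n, y_n); k2 = f(s_n + h, y_n + h·k1); y_{n+1} = y_n + (h/2)·(k1 + k2).
s=-0.900000, y=0.300000:
  k1 = f(-0.900000, 0.300000) = 0.452148
  k2 = f(-0.630000, 0.422080) = 0.555633
  y ← 0.300000 + (0.27/2)·(0.452148 + 0.555633) = 0.436050
s=-0.630000, y=0.436050:
  k1 = f(-0.630000, 0.436050) = 0.541663
  k2 = f(-0.360000, 0.582299) = 0.550136
  y ← 0.436050 + (0.27/2)·(0.541663 + 0.550136) = 0.583443
s=-0.360000, y=0.583443:
  k1 = f(-0.360000, 0.583443) = 0.548992
  k2 = f(-0.090000, 0.731671) = 0.473432
  y ← 0.583443 + (0.27/2)·(0.548992 + 0.473432) = 0.721470
y(-0.09) ≈ 0.7215

0.7215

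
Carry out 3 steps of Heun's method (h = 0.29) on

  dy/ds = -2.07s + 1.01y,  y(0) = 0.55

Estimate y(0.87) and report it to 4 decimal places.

Heun: k1 = f(s_n, y_n); k2 = f(s_n + h, y_n + h·k1); y_{n+1} = y_n + (h/2)·(k1 + k2).
s=0.000000, y=0.550000:
  k1 = f(0.000000, 0.550000) = 0.555500
  k2 = f(0.290000, 0.711095) = 0.117906
  y ← 0.550000 + (0.29/2)·(0.555500 + 0.117906) = 0.647644
s=0.290000, y=0.647644:
  k1 = f(0.290000, 0.647644) = 0.053820
  k2 = f(0.580000, 0.663252) = -0.530716
  y ← 0.647644 + (0.29/2)·(0.053820 + (-0.530716)) = 0.578494
s=0.580000, y=0.578494:
  k1 = f(0.580000, 0.578494) = -0.616321
  k2 = f(0.870000, 0.399761) = -1.397141
  y ← 0.578494 + (0.29/2)·(-0.616321 + (-1.397141)) = 0.286542
y(0.87) ≈ 0.2865

0.2865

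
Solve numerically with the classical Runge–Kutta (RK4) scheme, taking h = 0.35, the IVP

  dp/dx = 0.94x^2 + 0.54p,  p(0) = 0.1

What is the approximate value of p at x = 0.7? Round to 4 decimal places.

0.2644

RK4: k1 = f(x_n, p_n); k2 = f(x_n + h/2, p_n + (h/2)·k1); k3 = f(x_n + h/2, p_n + (h/2)·k2); k4 = f(x_n + h, p_n + h·k3); p_{n+1} = p_n + (h/6)·(k1 + 2k2 + 2k3 + k4).
x=0.000000, p=0.100000:
  k1 = f(0.000000, 0.100000) = 0.054000
  k2 = f(0.175000, 0.109450) = 0.087891
  k3 = f(0.175000, 0.115381) = 0.091093
  k4 = f(0.350000, 0.131883) = 0.186367
  p ← 0.100000 + (0.35/6)·(k1 + 2k2 + 2k3 + k4) = 0.134903
x=0.350000, p=0.134903:
  k1 = f(0.350000, 0.134903) = 0.187998
  k2 = f(0.525000, 0.167802) = 0.349701
  k3 = f(0.525000, 0.196100) = 0.364982
  k4 = f(0.700000, 0.262646) = 0.602429
  p ← 0.134903 + (0.35/6)·(k1 + 2k2 + 2k3 + k4) = 0.264391
p(0.7) ≈ 0.2644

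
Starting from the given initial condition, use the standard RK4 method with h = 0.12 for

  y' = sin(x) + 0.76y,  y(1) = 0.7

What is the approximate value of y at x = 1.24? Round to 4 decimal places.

1.0761

RK4: k1 = f(x_n, y_n); k2 = f(x_n + h/2, y_n + (h/2)·k1); k3 = f(x_n + h/2, y_n + (h/2)·k2); k4 = f(x_n + h, y_n + h·k3); y_{n+1} = y_n + (h/6)·(k1 + 2k2 + 2k3 + k4).
x=1.000000, y=0.700000:
  k1 = f(1.000000, 0.700000) = 1.373471
  k2 = f(1.060000, 0.782408) = 1.466986
  k3 = f(1.060000, 0.788019) = 1.471250
  k4 = f(1.120000, 0.876550) = 1.566278
  y ← 0.700000 + (0.12/6)·(k1 + 2k2 + 2k3 + k4) = 0.876324
x=1.120000, y=0.876324:
  k1 = f(1.120000, 0.876324) = 1.566107
  k2 = f(1.180000, 0.970291) = 1.662027
  k3 = f(1.180000, 0.976046) = 1.666401
  k4 = f(1.240000, 1.076293) = 1.763766
  y ← 0.876324 + (0.12/6)·(k1 + 2k2 + 2k3 + k4) = 1.076059
y(1.24) ≈ 1.0761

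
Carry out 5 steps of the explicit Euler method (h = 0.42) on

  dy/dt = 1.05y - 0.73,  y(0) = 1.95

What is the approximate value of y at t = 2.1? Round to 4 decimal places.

8.4914

Euler: y_{n+1} = y_n + h·f(t_n, y_n).
t=0.000000, y=1.950000: f=1.317500 → y ← 1.950000 + 0.42·1.317500 = 2.503350
t=0.420000, y=2.503350: f=1.898518 → y ← 2.503350 + 0.42·1.898518 = 3.300727
t=0.840000, y=3.300727: f=2.735764 → y ← 3.300727 + 0.42·2.735764 = 4.449748
t=1.260000, y=4.449748: f=3.942236 → y ← 4.449748 + 0.42·3.942236 = 6.105487
t=1.680000, y=6.105487: f=5.680761 → y ← 6.105487 + 0.42·5.680761 = 8.491407
y(2.1) ≈ 8.4914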